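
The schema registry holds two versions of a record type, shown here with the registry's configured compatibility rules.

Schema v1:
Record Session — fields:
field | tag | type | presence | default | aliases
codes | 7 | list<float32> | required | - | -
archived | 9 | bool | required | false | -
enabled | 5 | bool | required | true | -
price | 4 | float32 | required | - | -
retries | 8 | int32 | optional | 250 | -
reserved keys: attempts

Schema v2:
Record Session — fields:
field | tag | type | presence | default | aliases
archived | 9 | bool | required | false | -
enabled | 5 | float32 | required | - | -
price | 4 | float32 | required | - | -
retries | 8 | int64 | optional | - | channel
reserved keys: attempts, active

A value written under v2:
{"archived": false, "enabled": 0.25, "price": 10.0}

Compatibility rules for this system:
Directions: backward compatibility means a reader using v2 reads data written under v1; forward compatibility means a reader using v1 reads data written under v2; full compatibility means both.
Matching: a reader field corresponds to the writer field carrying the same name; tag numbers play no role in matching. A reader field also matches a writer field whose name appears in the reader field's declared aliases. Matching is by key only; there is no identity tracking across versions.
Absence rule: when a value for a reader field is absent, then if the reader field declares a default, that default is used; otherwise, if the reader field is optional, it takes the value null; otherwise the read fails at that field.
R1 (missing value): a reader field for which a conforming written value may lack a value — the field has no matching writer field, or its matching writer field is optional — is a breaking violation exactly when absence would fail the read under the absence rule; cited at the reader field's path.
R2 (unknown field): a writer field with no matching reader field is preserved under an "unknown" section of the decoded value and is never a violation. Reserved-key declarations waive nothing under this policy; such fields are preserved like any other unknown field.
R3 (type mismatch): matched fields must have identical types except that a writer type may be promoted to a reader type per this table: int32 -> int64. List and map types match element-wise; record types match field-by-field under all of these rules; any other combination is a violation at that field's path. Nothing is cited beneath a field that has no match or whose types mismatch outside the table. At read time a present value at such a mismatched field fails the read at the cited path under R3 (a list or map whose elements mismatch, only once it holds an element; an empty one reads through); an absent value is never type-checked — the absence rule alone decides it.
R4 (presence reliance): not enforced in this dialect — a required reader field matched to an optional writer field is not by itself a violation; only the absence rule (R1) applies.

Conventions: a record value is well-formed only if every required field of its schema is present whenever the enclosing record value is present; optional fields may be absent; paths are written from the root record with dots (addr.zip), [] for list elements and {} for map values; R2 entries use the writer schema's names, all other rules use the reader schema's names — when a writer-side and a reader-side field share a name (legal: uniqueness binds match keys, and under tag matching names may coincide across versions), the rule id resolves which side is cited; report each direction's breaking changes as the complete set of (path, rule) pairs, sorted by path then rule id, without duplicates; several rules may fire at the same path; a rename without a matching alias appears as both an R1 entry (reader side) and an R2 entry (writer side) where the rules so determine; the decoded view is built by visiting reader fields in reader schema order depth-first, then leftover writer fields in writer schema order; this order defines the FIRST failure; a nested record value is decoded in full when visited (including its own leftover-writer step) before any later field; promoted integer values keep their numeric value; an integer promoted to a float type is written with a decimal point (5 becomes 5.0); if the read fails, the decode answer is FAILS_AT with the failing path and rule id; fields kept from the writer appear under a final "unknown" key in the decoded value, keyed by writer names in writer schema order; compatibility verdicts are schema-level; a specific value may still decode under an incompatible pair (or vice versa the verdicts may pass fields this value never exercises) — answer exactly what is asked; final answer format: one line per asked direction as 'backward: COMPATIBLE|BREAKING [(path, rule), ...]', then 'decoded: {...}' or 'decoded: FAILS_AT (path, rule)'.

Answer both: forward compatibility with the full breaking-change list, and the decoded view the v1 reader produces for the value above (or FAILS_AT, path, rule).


the writer's type comes first in each Session pair
forward analysis of Session with v1 as reader and v2 as writer:
  codes has no writer counterpart
  writer required, bool -> bool: reader archived maps from writer archived
  writer required, float32 -> bool: reader enabled maps from writer enabled
  writer required, float32 -> float32: reader price maps from writer price
  writer optional, int64 -> int32: reader retries maps from writer retries
  R1 fires at codes
  R3 fires at enabled
  R3 fires at retries
  => forward verdict for Session: BREAKING, 3 violation(s)
decoding the Session value with the v1 reader:
  read fails at codes under R1 (no fill)
  => FAILS_AT (codes, R1)

forward: BREAKING [(codes, R1), (enabled, R3), (retries, R3)]; decoded: FAILS_AT (codes, R1)


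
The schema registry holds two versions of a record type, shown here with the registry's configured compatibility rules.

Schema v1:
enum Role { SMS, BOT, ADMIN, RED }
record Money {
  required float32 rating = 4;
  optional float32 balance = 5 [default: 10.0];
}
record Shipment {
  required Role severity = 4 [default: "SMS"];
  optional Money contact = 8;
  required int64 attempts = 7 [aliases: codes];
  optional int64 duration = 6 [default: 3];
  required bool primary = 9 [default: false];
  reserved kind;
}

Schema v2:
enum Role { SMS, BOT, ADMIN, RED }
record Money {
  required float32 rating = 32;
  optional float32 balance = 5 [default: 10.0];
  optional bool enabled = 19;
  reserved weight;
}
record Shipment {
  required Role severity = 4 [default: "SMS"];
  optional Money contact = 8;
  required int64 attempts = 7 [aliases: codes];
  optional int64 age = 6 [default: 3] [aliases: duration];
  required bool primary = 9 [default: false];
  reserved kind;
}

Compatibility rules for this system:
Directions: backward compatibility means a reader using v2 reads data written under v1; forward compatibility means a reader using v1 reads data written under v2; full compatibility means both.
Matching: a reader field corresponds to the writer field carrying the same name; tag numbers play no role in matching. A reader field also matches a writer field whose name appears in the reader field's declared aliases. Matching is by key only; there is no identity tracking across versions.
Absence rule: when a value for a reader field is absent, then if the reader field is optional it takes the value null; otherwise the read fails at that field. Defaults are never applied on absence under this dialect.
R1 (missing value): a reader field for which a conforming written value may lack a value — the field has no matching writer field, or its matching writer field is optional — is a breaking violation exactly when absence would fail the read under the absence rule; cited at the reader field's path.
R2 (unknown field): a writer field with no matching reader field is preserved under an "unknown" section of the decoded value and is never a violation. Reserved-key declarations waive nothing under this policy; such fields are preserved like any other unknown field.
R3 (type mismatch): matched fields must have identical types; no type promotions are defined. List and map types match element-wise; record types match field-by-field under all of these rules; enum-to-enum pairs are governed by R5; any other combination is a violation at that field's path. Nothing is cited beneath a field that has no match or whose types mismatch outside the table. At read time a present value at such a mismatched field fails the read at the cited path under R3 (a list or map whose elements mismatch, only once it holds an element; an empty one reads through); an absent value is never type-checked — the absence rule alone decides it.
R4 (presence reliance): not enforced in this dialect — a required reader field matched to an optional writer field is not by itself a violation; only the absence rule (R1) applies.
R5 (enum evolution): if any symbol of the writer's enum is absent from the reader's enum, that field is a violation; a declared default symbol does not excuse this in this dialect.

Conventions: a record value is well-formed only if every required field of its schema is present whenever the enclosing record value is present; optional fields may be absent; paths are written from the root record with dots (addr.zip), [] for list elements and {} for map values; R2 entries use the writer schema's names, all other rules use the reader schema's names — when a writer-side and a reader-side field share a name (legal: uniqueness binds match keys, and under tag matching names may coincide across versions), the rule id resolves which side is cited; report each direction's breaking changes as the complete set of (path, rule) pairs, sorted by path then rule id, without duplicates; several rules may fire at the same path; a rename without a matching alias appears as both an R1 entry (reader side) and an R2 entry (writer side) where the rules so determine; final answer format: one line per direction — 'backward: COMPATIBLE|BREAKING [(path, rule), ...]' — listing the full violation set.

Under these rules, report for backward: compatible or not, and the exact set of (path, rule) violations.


arrows below run writer -> reader for Shipment
backward on Shipment — v2 reading data written by v1:
  severity: Role -> Role, writer required; from severity
  contact: Money -> Money, writer optional; from contact
  attempts: int64 -> int64, writer required; from attempts
  age: int64 -> int64, writer optional; from duration
  primary: bool -> bool, writer required; from primary
  contact.rating: float32 -> float32, writer required; from contact.rating
  contact.balance: float32 -> float32, writer optional; from contact.balance
  contact.enabled has no writer counterpart
  => backward verdict for Shipment: COMPATIBLE, no violations
the rest of the Shipment diff is inert for this question:
  field rating in record Money: tag 4 changed to 32 -> triggers nothing under Shipment's printed rules — same verdict
  added field enabled to record Money: optional bool, tag 19 (in v2 it sits last) -> triggers nothing under Shipment's printed rules — same verdict
  renamed field duration to age in record Shipment (alias duration declared on the renamed field) -> triggers nothing under Shipment's printed rules — same verdict

backward: COMPATIBLE []


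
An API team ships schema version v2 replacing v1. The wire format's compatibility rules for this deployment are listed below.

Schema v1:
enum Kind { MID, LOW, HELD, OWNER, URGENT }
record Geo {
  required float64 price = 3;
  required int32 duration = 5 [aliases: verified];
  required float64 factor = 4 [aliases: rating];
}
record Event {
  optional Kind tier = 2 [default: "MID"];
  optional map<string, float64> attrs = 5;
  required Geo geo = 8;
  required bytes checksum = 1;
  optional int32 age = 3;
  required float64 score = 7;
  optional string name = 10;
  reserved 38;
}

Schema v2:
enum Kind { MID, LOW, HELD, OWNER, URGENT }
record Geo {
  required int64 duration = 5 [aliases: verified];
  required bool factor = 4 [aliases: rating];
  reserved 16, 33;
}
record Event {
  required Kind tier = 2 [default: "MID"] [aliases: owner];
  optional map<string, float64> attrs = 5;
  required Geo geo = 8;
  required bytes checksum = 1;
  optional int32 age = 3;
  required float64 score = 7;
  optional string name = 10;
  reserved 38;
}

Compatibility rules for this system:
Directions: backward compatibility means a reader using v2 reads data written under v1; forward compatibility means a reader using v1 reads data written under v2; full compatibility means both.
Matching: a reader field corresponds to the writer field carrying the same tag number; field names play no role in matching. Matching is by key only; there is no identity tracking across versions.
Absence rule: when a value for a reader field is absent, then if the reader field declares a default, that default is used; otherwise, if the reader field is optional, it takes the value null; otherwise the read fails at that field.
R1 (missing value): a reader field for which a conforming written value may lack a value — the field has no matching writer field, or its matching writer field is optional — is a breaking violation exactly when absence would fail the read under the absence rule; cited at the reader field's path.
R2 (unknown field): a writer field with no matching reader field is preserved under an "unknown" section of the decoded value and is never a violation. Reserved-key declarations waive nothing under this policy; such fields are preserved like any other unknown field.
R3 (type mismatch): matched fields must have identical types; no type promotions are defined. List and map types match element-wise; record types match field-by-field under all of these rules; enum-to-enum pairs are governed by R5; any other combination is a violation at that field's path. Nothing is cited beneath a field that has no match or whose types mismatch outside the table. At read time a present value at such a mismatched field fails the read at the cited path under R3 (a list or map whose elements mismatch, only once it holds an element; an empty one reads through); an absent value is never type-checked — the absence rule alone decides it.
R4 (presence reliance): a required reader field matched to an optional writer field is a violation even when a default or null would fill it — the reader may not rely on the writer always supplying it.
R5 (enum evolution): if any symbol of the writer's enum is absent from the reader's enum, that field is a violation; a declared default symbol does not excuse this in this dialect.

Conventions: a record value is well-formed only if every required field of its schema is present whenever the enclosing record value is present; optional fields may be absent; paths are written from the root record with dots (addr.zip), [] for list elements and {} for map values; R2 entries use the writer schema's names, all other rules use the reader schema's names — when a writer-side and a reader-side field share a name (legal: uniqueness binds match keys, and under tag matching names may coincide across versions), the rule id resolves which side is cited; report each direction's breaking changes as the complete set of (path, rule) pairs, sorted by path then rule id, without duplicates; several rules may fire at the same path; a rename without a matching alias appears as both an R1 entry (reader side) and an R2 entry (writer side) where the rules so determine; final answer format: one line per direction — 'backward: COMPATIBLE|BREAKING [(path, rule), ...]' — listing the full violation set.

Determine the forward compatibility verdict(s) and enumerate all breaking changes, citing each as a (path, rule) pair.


forward: BREAKING [(geo.duration, R3), (geo.factor, R3), (geo.price, R1)]

arrows below run writer -> reader for Event
forward for Event (reader v1, writer v2):
  tier: Kind -> Kind, writer required; from tier
  attrs: map<string, float64> -> map<string, float64>, writer optional; from attrs
  geo: Geo -> Geo, writer required; from geo
  checksum: bytes -> bytes, writer required; from checksum
  age: int32 -> int32, writer optional; from age
  score: float64 -> float64, writer required; from score
  name: string -> string, writer optional; from name
  geo.price: no writer-side match
  geo.duration: int64 -> int32, writer required; from geo.duration
  geo.factor: bool -> float64, writer required; from geo.factor
  rule R3 violated at geo.duration
  rule R3 violated at geo.factor
  rule R1 violated at geo.price
  => forward: BREAKING (3)
remaining Event differences; none change what is asked:
  field tier in record Event: optional changed to required -> its effect on Event is confined to the backward direction, not asked


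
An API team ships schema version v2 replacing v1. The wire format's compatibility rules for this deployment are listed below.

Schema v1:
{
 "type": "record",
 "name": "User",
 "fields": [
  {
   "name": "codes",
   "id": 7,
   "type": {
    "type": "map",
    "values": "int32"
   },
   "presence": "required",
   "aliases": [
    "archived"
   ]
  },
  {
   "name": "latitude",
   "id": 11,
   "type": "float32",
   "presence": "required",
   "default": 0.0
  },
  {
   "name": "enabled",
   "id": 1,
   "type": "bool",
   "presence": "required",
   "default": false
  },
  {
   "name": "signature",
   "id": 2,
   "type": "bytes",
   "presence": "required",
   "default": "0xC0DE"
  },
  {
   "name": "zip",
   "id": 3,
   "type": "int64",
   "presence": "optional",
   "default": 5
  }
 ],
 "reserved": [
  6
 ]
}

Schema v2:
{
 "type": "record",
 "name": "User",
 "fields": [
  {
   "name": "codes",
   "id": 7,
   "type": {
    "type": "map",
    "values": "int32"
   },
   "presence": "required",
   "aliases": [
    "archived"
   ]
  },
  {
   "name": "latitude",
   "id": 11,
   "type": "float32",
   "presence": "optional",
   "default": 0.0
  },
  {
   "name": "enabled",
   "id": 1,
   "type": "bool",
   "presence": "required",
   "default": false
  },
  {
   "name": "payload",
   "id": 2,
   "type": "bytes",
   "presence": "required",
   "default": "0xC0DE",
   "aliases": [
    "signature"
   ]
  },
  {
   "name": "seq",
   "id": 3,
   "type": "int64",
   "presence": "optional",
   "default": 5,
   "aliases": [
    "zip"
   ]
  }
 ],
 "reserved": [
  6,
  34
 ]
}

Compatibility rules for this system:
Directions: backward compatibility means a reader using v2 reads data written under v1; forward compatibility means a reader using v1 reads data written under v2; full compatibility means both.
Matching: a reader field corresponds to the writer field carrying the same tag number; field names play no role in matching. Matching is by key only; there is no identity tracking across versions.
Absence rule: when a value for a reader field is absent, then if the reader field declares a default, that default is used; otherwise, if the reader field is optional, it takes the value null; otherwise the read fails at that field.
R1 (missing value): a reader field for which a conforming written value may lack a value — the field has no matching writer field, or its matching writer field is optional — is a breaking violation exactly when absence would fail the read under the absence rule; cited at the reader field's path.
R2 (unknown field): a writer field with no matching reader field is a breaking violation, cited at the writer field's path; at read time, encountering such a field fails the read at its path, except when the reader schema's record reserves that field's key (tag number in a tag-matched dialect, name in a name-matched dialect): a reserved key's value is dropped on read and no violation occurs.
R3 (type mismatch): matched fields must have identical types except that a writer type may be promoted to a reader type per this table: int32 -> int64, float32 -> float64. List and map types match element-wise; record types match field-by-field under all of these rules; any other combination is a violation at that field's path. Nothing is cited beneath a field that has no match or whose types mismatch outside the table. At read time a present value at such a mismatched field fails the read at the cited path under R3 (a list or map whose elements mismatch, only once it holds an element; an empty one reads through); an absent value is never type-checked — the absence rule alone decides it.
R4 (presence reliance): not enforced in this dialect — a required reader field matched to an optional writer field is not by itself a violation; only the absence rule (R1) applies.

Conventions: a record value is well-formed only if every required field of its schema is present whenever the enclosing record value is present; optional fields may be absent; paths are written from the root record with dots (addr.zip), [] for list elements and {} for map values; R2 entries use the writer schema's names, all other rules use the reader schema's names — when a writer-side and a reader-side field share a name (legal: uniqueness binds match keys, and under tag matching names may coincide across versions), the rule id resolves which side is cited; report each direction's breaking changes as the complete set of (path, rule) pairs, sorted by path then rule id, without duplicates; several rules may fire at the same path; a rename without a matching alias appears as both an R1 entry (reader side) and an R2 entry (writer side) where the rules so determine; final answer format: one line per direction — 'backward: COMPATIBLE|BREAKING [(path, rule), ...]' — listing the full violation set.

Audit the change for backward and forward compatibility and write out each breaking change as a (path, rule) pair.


arrows below run writer -> reader for User
backward for User (reader v2, writer v1):
  codes: map<string, int32> -> map<string, int32>, writer required; from codes
  latitude: float32 -> float32, writer required; from latitude
  enabled: bool -> bool, writer required; from enabled
  payload: bytes -> bytes, writer required; from signature
  seq: int64 -> int64, writer optional; from zip
  => no violations; backward on User: COMPATIBLE
forward for User (reader v1, writer v2):
  codes: map<string, int32> -> map<string, int32>, writer required; from codes
  latitude: float32 -> float32, writer optional; from latitude
  enabled: bool -> bool, writer required; from enabled
  signature: bytes -> bytes, writer required; from payload
  zip: int64 -> int64, writer optional; from seq
  => no violations; forward on User: COMPATIBLE

backward: COMPATIBLE []; forward: COMPATIBLE []


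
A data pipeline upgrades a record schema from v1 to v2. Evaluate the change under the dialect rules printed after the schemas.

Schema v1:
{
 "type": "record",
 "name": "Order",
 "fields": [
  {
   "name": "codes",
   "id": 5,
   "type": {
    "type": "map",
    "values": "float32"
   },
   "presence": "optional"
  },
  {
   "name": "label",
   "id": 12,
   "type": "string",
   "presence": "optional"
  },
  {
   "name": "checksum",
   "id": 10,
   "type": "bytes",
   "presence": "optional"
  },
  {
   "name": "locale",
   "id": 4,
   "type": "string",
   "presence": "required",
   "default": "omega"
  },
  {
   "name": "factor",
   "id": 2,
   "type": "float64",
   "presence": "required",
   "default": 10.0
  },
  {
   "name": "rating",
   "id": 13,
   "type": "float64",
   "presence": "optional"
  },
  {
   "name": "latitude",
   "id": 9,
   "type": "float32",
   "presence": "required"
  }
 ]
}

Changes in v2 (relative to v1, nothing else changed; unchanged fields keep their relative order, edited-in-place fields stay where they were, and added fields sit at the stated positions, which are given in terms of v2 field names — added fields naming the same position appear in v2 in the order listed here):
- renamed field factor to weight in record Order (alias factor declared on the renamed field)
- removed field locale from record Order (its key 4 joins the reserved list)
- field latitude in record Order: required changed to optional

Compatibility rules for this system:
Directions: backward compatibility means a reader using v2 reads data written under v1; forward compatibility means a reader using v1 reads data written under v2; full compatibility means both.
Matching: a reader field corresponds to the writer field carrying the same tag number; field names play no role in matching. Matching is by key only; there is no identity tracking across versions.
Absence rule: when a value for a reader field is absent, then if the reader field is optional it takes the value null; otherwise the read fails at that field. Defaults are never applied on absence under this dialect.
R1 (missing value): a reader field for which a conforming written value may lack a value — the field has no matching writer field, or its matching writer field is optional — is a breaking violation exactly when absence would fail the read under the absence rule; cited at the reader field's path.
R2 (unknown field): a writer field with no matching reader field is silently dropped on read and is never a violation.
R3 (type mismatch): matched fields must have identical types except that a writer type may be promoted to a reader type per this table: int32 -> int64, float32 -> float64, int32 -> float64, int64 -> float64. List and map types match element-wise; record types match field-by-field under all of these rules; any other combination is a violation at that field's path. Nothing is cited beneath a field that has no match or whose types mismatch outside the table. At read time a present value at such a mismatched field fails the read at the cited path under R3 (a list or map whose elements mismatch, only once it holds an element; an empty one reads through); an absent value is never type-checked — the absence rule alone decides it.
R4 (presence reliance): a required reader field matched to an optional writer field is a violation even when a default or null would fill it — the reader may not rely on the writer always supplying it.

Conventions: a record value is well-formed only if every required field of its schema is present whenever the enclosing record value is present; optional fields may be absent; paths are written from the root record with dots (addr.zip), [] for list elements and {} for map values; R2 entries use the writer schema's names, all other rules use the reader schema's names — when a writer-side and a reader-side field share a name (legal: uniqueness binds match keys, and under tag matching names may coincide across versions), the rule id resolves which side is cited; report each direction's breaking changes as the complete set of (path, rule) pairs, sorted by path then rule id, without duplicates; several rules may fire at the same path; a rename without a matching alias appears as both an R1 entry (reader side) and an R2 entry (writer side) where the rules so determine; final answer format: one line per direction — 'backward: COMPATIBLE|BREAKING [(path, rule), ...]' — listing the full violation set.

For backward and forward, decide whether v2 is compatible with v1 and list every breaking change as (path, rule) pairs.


each type pair in Order: writer, then reader
backward on Order — v2 reading data written by v1:
  codes: map<string, float32> -> map<string, float32>, writer optional; from codes
  label: string -> string, writer optional; from label
  checksum: bytes -> bytes, writer optional; from checksum
  weight: float64 -> float64, writer required; from factor
  rating: float64 -> float64, writer optional; from rating
  latitude: float32 -> float32, writer required; from latitude
  writer locale: unknown to reader
  nothing fires on Order: backward is COMPATIBLE
forward on Order — v1 reading data written by v2:
  codes: map<string, float32> -> map<string, float32>, writer optional; from codes
  label: string -> string, writer optional; from label
  checksum: bytes -> bytes, writer optional; from checksum
  locale: no writer match
  factor: float64 -> float64, writer required; from weight
  rating: float64 -> float64, writer optional; from rating
  latitude: float32 -> float32, writer optional; from latitude
  R1 fires at latitude
  R4 fires at latitude
  R1 fires at locale
  forward on Order therefore BREAKING (3)

backward: COMPATIBLE []; forward: BREAKING [(latitude, R1), (latitude, R4), (locale, R1)]


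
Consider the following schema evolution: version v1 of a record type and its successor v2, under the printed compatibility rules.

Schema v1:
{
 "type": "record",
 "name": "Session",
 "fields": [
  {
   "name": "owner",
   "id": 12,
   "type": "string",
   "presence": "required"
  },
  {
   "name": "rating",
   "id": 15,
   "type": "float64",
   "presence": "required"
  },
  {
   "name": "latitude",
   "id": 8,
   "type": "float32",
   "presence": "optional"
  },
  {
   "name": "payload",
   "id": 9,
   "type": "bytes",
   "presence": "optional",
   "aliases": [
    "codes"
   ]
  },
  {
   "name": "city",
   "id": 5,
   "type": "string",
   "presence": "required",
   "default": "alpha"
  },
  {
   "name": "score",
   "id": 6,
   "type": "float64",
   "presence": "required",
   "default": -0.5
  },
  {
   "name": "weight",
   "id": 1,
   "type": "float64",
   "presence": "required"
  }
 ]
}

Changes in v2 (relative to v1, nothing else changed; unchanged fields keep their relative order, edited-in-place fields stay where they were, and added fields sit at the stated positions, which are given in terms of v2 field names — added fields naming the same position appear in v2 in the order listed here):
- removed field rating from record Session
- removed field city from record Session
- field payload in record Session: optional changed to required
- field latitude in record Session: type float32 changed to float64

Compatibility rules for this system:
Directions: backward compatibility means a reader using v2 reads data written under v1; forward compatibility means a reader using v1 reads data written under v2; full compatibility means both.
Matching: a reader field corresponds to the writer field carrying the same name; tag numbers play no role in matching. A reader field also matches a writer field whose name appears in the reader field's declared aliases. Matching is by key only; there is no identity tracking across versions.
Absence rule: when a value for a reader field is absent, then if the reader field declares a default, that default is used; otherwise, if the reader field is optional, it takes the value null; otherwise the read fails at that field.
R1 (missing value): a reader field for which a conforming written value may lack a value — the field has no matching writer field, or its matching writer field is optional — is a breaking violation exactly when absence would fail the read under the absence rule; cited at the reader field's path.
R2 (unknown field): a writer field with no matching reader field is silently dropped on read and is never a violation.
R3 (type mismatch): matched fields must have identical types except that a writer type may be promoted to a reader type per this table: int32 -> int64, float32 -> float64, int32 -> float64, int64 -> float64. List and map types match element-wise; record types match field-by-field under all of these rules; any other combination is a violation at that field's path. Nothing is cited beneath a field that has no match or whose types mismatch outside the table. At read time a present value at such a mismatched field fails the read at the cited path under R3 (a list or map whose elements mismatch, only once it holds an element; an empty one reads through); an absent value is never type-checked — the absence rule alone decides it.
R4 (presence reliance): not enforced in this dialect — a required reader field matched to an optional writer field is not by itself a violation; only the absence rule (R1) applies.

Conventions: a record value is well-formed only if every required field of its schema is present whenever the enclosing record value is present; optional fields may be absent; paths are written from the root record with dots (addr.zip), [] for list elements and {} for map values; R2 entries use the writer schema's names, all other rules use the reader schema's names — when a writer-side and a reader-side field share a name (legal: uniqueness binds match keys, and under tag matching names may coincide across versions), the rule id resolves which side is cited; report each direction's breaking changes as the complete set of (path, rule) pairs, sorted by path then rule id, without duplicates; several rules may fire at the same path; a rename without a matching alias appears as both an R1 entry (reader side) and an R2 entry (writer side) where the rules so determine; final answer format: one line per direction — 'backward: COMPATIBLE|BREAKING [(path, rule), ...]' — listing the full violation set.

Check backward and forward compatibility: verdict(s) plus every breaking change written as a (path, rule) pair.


in Session below, arrows point writer -> reader
checking backward for Session: reader v2 against writer v1:
  owner: paired with writer owner (string -> string; writer required)
  latitude: paired with writer latitude (float32 -> float64; writer optional)
  payload: paired with writer payload (bytes -> bytes; writer optional)
  score: paired with writer score (float64 -> float64; writer required)
  weight: paired with writer weight (float64 -> float64; writer required)
  rating (writer side), unknown to reader
  city (writer side), unknown to reader
  violation R1 at payload
  => 1 violation(s): backward is BREAKING for Session
checking forward for Session: reader v1 against writer v2:
  owner: paired with writer owner (string -> string; writer required)
  rating has no writer counterpart
  latitude: paired with writer latitude (float64 -> float32; writer optional)
  payload: paired with writer payload (bytes -> bytes; writer required)
  city has no writer counterpart
  score: paired with writer score (float64 -> float64; writer required)
  weight: paired with writer weight (float64 -> float64; writer required)
  violation R3 at latitude
  violation R1 at rating
  => 2 violation(s): forward is BREAKING for Session

backward: BREAKING [(payload, R1)]; forward: BREAKING [(latitude, R3), (rating, R1)]


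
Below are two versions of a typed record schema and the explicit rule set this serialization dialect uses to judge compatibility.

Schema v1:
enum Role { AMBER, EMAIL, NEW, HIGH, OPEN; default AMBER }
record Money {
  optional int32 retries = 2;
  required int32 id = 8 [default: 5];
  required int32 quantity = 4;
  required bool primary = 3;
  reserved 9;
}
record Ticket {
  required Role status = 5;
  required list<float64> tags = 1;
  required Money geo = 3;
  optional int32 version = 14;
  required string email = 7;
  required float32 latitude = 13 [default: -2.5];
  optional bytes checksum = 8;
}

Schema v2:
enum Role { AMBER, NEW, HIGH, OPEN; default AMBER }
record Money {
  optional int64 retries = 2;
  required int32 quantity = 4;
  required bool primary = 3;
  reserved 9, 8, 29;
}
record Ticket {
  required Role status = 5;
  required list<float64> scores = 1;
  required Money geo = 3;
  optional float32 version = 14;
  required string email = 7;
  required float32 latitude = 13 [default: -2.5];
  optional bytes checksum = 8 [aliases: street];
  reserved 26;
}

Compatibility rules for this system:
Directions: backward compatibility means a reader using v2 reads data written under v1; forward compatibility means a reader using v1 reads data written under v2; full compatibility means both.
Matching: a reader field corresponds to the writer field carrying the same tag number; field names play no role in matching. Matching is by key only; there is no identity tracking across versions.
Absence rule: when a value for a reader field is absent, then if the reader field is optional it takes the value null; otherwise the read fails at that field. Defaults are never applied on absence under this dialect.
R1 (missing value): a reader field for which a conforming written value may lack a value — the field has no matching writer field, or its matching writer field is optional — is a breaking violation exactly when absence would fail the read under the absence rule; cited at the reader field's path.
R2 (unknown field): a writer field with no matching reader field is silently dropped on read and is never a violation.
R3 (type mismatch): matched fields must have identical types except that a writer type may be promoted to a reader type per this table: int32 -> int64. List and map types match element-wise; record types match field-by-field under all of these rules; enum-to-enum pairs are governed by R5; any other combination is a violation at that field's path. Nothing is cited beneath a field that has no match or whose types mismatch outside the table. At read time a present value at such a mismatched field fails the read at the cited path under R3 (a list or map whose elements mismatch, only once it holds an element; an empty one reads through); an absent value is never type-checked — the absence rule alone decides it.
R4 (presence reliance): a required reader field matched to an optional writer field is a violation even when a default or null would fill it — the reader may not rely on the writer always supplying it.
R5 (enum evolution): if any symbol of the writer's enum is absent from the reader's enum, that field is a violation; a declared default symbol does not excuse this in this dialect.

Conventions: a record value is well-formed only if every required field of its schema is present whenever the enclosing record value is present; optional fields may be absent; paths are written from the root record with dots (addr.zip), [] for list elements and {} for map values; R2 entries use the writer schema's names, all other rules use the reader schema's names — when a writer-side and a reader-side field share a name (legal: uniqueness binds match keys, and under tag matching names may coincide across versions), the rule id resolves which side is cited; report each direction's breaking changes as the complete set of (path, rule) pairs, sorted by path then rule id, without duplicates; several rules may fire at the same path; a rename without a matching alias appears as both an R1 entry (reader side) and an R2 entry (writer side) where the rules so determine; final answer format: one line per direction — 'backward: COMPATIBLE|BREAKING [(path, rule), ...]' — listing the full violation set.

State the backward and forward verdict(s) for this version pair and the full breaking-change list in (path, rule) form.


in Ticket below, arrows point writer -> reader
backward analysis of Ticket with v2 as reader and v1 as writer:
  status: paired with writer status (Role -> Role; writer required)
  scores: paired with writer tags (list<float64> -> list<float64>; writer required)
  geo: paired with writer geo (Money -> Money; writer required)
  version: paired with writer version (int32 -> float32; writer optional)
  email: paired with writer email (string -> string; writer required)
  latitude: paired with writer latitude (float32 -> float32; writer required)
  checksum: paired with writer checksum (bytes -> bytes; writer optional)
  geo.retries: paired with writer geo.retries (int32 -> int64; writer optional)
  geo.quantity: paired with writer geo.quantity (int32 -> int32; writer required)
  geo.primary: paired with writer geo.primary (bool -> bool; writer required)
  writer field geo.id has no reader counterpart
  breaking: (status, R5)
  breaking: (version, R3)
  backward on Ticket therefore BREAKING (2)
forward analysis of Ticket with v1 as reader and v2 as writer:
  status: paired with writer status (Role -> Role; writer required)
  tags: paired with writer scores (list<float64> -> list<float64>; writer required)
  geo: paired with writer geo (Money -> Money; writer required)
  version: paired with writer version (float32 -> int32; writer optional)
  email: paired with writer email (string -> string; writer required)
  latitude: paired with writer latitude (float32 -> float32; writer required)
  checksum: paired with writer checksum (bytes -> bytes; writer optional)
  geo.retries: paired with writer geo.retries (int64 -> int32; writer optional)
  geo.id has no writer counterpart
  geo.quantity: paired with writer geo.quantity (int32 -> int32; writer required)
  geo.primary: paired with writer geo.primary (bool -> bool; writer required)
  breaking: (geo.id, R1)
  breaking: (geo.retries, R3)
  breaking: (version, R3)
  forward on Ticket therefore BREAKING (3)

backward: BREAKING [(status, R5), (version, R3)]; forward: BREAKING [(geo.id, R1), (geo.retries, R3), (version, R3)]
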